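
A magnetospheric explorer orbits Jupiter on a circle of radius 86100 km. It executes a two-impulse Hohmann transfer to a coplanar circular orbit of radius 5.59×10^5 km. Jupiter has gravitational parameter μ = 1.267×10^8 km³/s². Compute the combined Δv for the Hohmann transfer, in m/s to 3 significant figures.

The Hohmann ellipse has a_t = (r₁ + r₂)/2 = 3.2255×10^5 km.
At r₁ the circular-orbit speed is v₁ = √(μ/r₁) = 38.36 km/s.
On the transfer ellipse at r₁, vis-viva equation gives v_p = √[μ(2/r₁ − 1/a_t)] = 50.50 km/s.
First burn Δv₁ = |v_p − v₁| = 12.14 km/s.
Circular speed at r₂: v₂ = √(μ/r₂) = 15.055 km/s.
Transfer-orbit speed at r₂: v_a = √[μ(2/r₂ − 1/a_t)] = 7.7783 km/s.
Second burn Δv₂ = |v₂ − v_a| = 7.277 km/s.
Δv = Δv₁ + Δv₂ = 12.14 + 7.277 = 19.42 km/s.

Δv = 19400 m/s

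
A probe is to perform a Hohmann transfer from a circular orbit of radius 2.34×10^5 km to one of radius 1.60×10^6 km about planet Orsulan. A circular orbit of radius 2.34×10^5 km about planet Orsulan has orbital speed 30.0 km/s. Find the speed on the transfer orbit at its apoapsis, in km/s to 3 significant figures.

v = 5.80 km/s

From the circular-orbit relation v² = μ/r at r = 2.34×10^5 km: μ = v²r = (30.0)² × 2.34×10^5 = 2.10600×10^8 km³/s².
The Hohmann ellipse has a_t = (r₁ + r₂)/2 = 9.170×10^5 km.
At apoapsis, r = 1.600×10^6 km.
Applying v² = μ(2/r − 1/a_t): v = 5.796 km/s.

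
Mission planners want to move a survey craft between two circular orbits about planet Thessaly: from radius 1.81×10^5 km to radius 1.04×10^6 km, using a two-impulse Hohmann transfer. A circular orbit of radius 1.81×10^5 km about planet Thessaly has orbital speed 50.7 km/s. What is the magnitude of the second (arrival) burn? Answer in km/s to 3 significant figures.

From the circular-orbit relation v² = μ/r at r = 1.81×10^5 km: μ = v²r = (50.7)² × 1.81×10^5 = 4.65259×10^8 km³/s².
Transfer-ellipse semi-major axis a_t = (r₁ + r₂)/2 = (1.810×10^5 + 1.040×10^6)/2 = 6.105×10^5 km.
On the circular orbit at r = 1.040×10^6 km, v_c = √(μ/r) = 21.151 km/s.
Transfer-orbit speed at the same r (vis-viva, a = a_t): v_t = √[μ(2/r − 1/a_t)] = 11.517 km/s.
Δv₂ = |v_t − v_c| = |11.517 − 21.151| = 9.634 km/s.

Δv₂ = 9.63 km/s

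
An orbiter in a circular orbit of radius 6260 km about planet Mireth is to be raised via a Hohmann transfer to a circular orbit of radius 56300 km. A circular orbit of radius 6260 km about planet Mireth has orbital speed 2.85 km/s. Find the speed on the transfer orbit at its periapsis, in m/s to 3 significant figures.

From the circular-orbit relation v² = μ/r at r = 6260 km: μ = v²r = (2.85)² × 6260 = 50846.9 km³/s².
Semi-major axis of the transfer orbit: a_t = (6260 + 56300)/2 = 31280 km.
At periapsis, r = 6260 km.
Applying v² = μ(2/r − 1/a_t): v = 3.824 km/s.

v = 3820 m/s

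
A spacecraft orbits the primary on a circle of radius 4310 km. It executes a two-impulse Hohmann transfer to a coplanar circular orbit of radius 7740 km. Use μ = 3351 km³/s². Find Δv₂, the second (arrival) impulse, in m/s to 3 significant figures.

Δv₂ = 101 m/s

Transfer-ellipse semi-major axis a_t = (r₁ + r₂)/2 = (4310 + 7740)/2 = 6025 km.
On the circular orbit at r = 7740 km, v_c = √(μ/r) = 0.6580 km/s.
Vis-viva on the transfer ellipse at r = 7740 km gives v_t = √[μ(2/r − 1/a_t)] = 0.5565 km/s.
Δv₂ = |v_t − v_c| = |0.5565 − 0.6580| = 0.1015 km/s.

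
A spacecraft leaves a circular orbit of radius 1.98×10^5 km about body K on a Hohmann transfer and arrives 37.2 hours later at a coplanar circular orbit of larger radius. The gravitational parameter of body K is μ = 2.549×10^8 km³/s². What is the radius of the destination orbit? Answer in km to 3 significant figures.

Transfer time t = 37.2 hours = 1.3392×10^5 s, and t = π√(a_t³/μ).
So a_t = (μ t²/π²)^(1/3) = (2.549×10^8 × (1.3392×10^5)² / π²)^(1/3) = 7.7373×10^5 km.
Since a_t = (r₁ + r₂)/2, r₂ = 2a_t − r₁ = 2×7.7373×10^5 − 1.980×10^5 = 1.34946×10^6 km.

r₂ = 1.35×10^6 km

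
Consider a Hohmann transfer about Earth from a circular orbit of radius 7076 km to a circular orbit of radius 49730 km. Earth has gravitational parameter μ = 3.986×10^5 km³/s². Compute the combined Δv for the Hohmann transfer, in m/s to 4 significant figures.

Transfer-ellipse semi-major axis a_t = (r₁ + r₂)/2 = (7076 + 49730)/2 = 28403 km.
At r₁ the circular-orbit speed is v₁ = √(μ/r₁) = 7.505 km/s.
On the transfer ellipse at r₁, vis-viva equation gives v_p = √[μ(2/r₁ − 1/a_t)] = 9.931 km/s.
First burn Δv₁ = |v_p − v₁| = 2.426 km/s.
Circular speed at r₂: v₂ = √(μ/r₂) = 2.831 km/s.
Transfer-orbit speed at r₂: v_a = √[μ(2/r₂ − 1/a_t)] = 1.413 km/s.
Second burn Δv₂ = |v₂ − v_a| = 1.418 km/s.
Total Δv = Δv₁ + Δv₂ = 3.844 km/s.

Δv = 3844 m/s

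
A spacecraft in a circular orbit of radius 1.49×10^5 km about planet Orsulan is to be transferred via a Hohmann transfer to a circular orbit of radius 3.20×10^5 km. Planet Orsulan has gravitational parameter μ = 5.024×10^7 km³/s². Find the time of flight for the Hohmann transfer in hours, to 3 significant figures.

Semi-major axis of the transfer orbit: a_t = (1.490×10^5 + 3.200×10^5)/2 = 2.345×10^5 km.
Half the transfer-orbit period gives t = π√(a_t³/μ) = 50330 s.
Converting: 50330 s ÷ 3600 s/hour = 14.0 hours.

t = 14.0 hours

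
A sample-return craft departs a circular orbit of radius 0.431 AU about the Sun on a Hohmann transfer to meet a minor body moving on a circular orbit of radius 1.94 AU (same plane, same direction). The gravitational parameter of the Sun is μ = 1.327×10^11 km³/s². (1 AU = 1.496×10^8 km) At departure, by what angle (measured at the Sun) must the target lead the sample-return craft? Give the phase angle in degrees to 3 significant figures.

In km: r₁ = 0.431 × 1.496×10^8 = 6.44776×10^7 km; r₂ = 1.94 × 1.496×10^8 = 2.90224×10^8 km.
The Hohmann ellipse has a_t = (r₁ + r₂)/2 = 1.773508×10^8 km.
Transfer time t = π√(a_t³/μ) = 2.0369×10^7 s.
The target's mean motion on its circular orbit is ω₂ = √(μ/r₂³) = 7.3678×10^-8 rad/s.
Angle swept by the target during transfer: ω₂·t = 1.5007 rad = 85.98°.
Arrival is 180° from departure on the ellipse, so φ = 180° − 85.98° = 94.0°.

φ = 94.0°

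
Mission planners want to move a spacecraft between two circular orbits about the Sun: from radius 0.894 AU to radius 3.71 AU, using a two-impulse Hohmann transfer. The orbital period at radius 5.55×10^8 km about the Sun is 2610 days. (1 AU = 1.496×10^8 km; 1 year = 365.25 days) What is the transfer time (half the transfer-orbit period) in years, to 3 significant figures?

From Kepler's third law T² = 4π²r³/μ at r = 5.55×10^8 km, T = 2610 days = 2610 × 86400 s = 2.25504×10^8 s: μ = 4π²r³/T² = 1.32718×10^11 km³/s².
In km: r₁ = 0.894 × 1.496×10^8 = 1.337424×10^8 km; r₂ = 3.71 × 1.496×10^8 = 5.55016×10^8 km.
The Hohmann ellipse has a_t = (r₁ + r₂)/2 = 3.443792×10^8 km.
Transfer time t = π√(a_t³/μ) = π√((3.443792×10^8)³ / 1.32718×10^11) = 5.511×10^7 s.
Converting: 5.511×10^7 s ÷ 3.15576×10^7 s/year (365.25 × 86400) = 1.75 years.

t = 1.75 years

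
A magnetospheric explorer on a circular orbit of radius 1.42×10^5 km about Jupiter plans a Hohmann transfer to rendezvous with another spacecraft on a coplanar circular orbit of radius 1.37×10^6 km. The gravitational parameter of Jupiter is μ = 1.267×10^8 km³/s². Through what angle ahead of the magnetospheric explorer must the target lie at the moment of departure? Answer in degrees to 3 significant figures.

The Hohmann ellipse has a_t = (r₁ + r₂)/2 = 7.560×10^5 km.
The half-period of the transfer ellipse is t = π√(a_t³/μ) = 1.8346×10^5 s.
The target's mean motion on its circular orbit is ω₂ = √(μ/r₂³) = 7.0195×10^-6 rad/s.
Angle swept by the target during transfer: ω₂·t = 1.2878 rad = 73.79°.
Arrival is 180° from departure on the ellipse, so φ = 180° − 73.79° = 106°.

φ = 106°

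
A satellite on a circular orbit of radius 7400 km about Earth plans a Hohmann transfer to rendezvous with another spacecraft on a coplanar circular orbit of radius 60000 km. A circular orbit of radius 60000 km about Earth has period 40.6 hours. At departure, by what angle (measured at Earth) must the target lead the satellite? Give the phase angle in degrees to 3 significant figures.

From Kepler's third law T² = 4π²r³/μ at r = 60000 km, T = 40.6 hours = 40.6 × 3600 s = 1.4616×10^5 s: μ = 4π²r³/T² = 3.99169×10^5 km³/s².
Transfer-ellipse semi-major axis a_t = (r₁ + r₂)/2 = (7400 + 60000)/2 = 33700 km.
The half-period of the transfer ellipse is t = π√(a_t³/μ) = 30760 s.
Target angular speed ω₂ = √(μ/r₂³) = 4.299×10^-5 rad/s.
Angle swept by the target during transfer: ω₂·t = 1.3224 rad = 75.77°.
Arrival is 180° from departure on the ellipse, so φ = 180° − 75.77° = 104°.

φ = 104°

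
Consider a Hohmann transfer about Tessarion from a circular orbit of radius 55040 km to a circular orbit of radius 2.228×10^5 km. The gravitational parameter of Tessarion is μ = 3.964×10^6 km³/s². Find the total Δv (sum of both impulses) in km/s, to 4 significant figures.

Δv = 3.824 km/s

Semi-major axis of the transfer orbit: a_t = (55040 + 2.228×10^5)/2 = 1.3892×10^5 km.
Circular speed at r₁: v₁ = √(μ/r₁) = √(3.964×10^6/55040) = 8.48648 km/s.
Transfer-orbit speed at r₁ (v² = μ(2/r − 1/a)): v_p = √[μ(2/r₁ − 1/a_t)] = 10.7474 km/s.
First burn Δv₁ = |v_p − v₁| = 2.261 km/s.
At r₂, v₂ = √(μ/r₂) = 4.218 km/s.
Transfer-orbit speed at r₂: v_a = √[μ(2/r₂ − 1/a_t)] = 2.655 km/s.
Second burn Δv₂ = |v₂ − v_a| = 1.563 km/s.
Δv = Δv₁ + Δv₂ = 2.261 + 1.563 = 3.824 km/s.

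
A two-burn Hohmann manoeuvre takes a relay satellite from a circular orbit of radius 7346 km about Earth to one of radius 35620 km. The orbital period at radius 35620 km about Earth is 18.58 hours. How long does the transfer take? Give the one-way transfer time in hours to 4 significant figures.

t = 4.351 hours

From Kepler's third law T² = 4π²r³/μ at r = 35620 km, T = 18.58 hours = 18.58 × 3600 s = 66888 s: μ = 4π²r³/T² = 3.98791×10^5 km³/s².
Transfer-ellipse semi-major axis a_t = (r₁ + r₂)/2 = (7346 + 35620)/2 = 21483 km.
Transfer time t = π√(a_t³/μ) = π√((21483)³ / 3.98791×10^5) = 15665 s.
Converting: 15665 s ÷ 3600 s/hour = 4.351 hours.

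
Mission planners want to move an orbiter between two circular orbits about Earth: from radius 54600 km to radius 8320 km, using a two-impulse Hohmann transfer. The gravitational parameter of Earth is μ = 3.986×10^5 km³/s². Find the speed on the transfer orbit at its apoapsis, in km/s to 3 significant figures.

Semi-major axis of the transfer orbit: a_t = (54600 + 8320)/2 = 31460 km.
The apoapsis of the transfer ellipse is at r = 54600 km.
From the vis-viva equation, v = √[μ(2/r − 1/a_t)] = 1.389 km/s.

v = 1.39 km/s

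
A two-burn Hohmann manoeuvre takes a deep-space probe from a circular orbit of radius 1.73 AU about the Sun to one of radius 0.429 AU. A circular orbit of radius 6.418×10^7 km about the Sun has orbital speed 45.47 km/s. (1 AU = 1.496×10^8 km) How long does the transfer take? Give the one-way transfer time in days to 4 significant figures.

t = 204.9 days

From the circular-orbit relation v² = μ/r at r = 6.418×10^7 km: μ = v²r = (45.47)² × 6.418×10^7 = 1.32693×10^11 km³/s².
In km: r₁ = 1.73 × 1.496×10^8 = 2.58808×10^8 km; r₂ = 0.429 × 1.496×10^8 = 6.41784×10^7 km.
Semi-major axis of the transfer orbit: a_t = (2.58808×10^8 + 6.41784×10^7)/2 = 1.614932×10^8 km.
Transfer time t = π√(a_t³/μ) = π√((1.614932×10^8)³ / 1.32693×10^11) = 1.770×10^7 s.
Converting: 1.770×10^7 s ÷ 86400 s/day = 204.9 days.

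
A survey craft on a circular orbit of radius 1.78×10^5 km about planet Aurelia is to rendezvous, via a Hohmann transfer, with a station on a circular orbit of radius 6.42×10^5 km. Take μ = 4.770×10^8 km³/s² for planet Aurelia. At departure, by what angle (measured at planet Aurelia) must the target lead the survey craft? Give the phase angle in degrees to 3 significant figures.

φ = 88.1°

The Hohmann ellipse has a_t = (r₁ + r₂)/2 = 4.100×10^5 km.
Transfer time t = π√(a_t³/μ) = 37760 s.
The target's mean motion on its circular orbit is ω₂ = √(μ/r₂³) = 4.246×10^-5 rad/s.
Angle swept by the target during transfer: ω₂·t = 1.6033 rad = 91.86°.
The survey craft traverses 180° on the transfer ellipse, so the target must lead by 180° − 91.86° = 88.1°.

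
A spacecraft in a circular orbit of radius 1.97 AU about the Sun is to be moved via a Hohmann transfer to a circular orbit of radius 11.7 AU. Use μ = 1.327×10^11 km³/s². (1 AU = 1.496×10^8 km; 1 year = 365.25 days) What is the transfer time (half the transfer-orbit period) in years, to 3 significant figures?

t = 8.94 years

In km: r₁ = 1.97 × 1.496×10^8 = 2.94712×10^8 km; r₂ = 11.7 × 1.496×10^8 = 1.75032×10^9 km.
Semi-major axis of the transfer orbit: a_t = (2.94712×10^8 + 1.75032×10^9)/2 = 1.022516×10^9 km.
By Kepler's third law the transfer-orbit period is T = 2π√(a_t³/μ), so t = T/2 = 2.820×10^8 s.
Converting: 2.820×10^8 s ÷ 3.15576×10^7 s/year (365.25 × 86400) = 8.94 years.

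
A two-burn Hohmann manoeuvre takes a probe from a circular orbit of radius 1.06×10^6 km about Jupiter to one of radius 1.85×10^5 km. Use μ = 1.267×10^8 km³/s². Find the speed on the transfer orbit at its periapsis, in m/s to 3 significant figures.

v = 34100 m/s

The Hohmann ellipse has a_t = (r₁ + r₂)/2 = 6.225×10^5 km.
The periapsis of the transfer ellipse is at r = 1.850×10^5 km.
Vis-viva: v = √[μ(2/r − 1/a_t)] = √[1.267×10^8 × (2/1.850×10^5 − 1/6.225×10^5)] = 34.15 km/s.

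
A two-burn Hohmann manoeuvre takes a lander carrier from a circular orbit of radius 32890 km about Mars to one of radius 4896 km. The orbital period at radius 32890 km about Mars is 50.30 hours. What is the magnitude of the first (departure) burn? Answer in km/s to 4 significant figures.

Δv₁ = 0.5603 km/s

From Kepler's third law T² = 4π²r³/μ at r = 32890 km, T = 50.30 hours = 50.30 × 3600 s = 1.8108×10^5 s: μ = 4π²r³/T² = 42836.1 km³/s².
Semi-major axis of the transfer orbit: a_t = (32890 + 4896)/2 = 18893 km.
Circular speed at r = 32890 km: v_c = √(μ/r) = 1.14123 km/s.
Transfer-orbit speed at the same r (vis-viva, a = a_t): v_t = √[μ(2/r − 1/a_t)] = 0.580956 km/s.
Δv₁ = |v_t − v_c| = |0.580956 − 1.14123| = 0.5603 km/s.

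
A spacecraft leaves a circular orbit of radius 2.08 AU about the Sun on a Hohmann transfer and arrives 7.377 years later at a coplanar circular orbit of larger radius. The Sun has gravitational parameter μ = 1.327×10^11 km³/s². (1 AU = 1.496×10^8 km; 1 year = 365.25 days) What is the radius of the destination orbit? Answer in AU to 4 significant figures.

r₂ = 9.950 AU

In km: r₁ = 2.08 × 1.496×10^8 = 3.11168×10^8 km.
Transfer time t = 7.377 years × 365.25 × 86400 s = 2.328004152×10^8 s, and t = π√(a_t³/μ).
So a_t = (μ t²/π²)^(1/3) = (1.327×10^11 × (2.328004152×10^8)² / π²)^(1/3) = 8.9987×10^8 km.
Since a_t = (r₁ + r₂)/2, r₂ = 2a_t − r₁ = 2×8.9987×10^8 − 3.11168×10^8 = 1.488572×10^9 km.
In AU: r₂ = 1.488572×10^9 / 1.496×10^8 = 9.950 AU.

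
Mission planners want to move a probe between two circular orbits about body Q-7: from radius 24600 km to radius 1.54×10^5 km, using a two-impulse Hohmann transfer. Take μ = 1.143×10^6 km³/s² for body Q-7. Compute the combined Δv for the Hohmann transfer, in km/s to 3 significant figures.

Δv = 3.43 km/s

Transfer-ellipse semi-major axis a_t = (r₁ + r₂)/2 = (24600 + 1.540×10^5)/2 = 89300 km.
At r₁ the circular-orbit speed is v₁ = √(μ/r₁) = 6.816 km/s.
Transfer-orbit speed at r₁ (v² = μ(2/r − 1/a)): v_p = √[μ(2/r₁ − 1/a_t)] = 8.951 km/s.
First burn Δv₁ = |v_p − v₁| = 2.135 km/s.
Circular speed at r₂: v₂ = √(μ/r₂) = 2.724 km/s.
Transfer-orbit speed at r₂: v_a = √[μ(2/r₂ − 1/a_t)] = 1.430 km/s.
Second burn Δv₂ = |v₂ − v_a| = 1.294 km/s.
Δv = Δv₁ + Δv₂ = 2.135 + 1.294 = 3.429 km/s.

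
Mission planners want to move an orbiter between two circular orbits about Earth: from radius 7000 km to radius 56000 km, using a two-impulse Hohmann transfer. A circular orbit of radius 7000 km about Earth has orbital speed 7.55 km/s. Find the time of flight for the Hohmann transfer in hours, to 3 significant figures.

t = 7.72 hours

From the circular-orbit relation v² = μ/r at r = 7000 km: μ = v²r = (7.55)² × 7000 = 3.99018×10^5 km³/s².
Semi-major axis of the transfer orbit: a_t = (7000 + 56000)/2 = 31500 km.
By Kepler's third law the transfer-orbit period is T = 2π√(a_t³/μ), so t = T/2 = 27800 s.
Converting: 27800 s ÷ 3600 s/hour = 7.72 hours.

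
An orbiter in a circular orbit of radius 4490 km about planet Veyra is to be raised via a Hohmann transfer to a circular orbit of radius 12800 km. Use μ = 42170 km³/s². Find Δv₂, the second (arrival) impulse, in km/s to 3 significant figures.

Δv₂ = 0.507 km/s

Semi-major axis of the transfer orbit: a_t = (4490 + 12800)/2 = 8645 km.
Circular speed at r = 12800 km: v_c = √(μ/r) = 1.815 km/s.
Transfer-orbit speed at the same r (vis-viva, a = a_t): v_t = √[μ(2/r − 1/a_t)] = 1.308 km/s.
Δv₂ = |v_t − v_c| = |1.308 − 1.815| = 0.5070 km/s.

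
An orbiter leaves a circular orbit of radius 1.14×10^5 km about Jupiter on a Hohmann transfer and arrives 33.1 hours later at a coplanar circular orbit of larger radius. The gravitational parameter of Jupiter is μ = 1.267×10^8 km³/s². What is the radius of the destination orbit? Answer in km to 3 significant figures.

Transfer time t = 33.1 hours = 1.1916×10^5 s, and t = π√(a_t³/μ).
So a_t = (μ t²/π²)^(1/3) = (1.267×10^8 × (1.1916×10^5)² / π²)^(1/3) = 5.6700×10^5 km.
Since a_t = (r₁ + r₂)/2, r₂ = 2a_t − r₁ = 2×5.6700×10^5 − 1.140×10^5 = 1.020×10^6 km.

r₂ = 1.02×10^6 km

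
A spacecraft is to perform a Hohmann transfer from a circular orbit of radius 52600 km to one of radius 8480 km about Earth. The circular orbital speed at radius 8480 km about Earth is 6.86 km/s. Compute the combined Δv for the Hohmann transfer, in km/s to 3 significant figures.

From the circular-orbit relation v² = μ/r at r = 8480 km: μ = v²r = (6.86)² × 8480 = 3.99065×10^5 km³/s².
Semi-major axis of the transfer orbit: a_t = (52600 + 8480)/2 = 30540 km.
Circular speed at r₁: v₁ = √(μ/r₁) = √(3.99065×10^5/52600) = 2.754 km/s.
On the transfer ellipse at r₁, vis-viva equation gives v_a = √[μ(2/r₁ − 1/a_t)] = 1.451 km/s.
First burn Δv₁ = |v_a − v₁| = 1.303 km/s.
At r₂, v₂ = √(μ/r₂) = 6.860 km/s.
Transfer-orbit speed at r₂: v_p = √[μ(2/r₂ − 1/a_t)] = 9.003 km/s.
Second burn Δv₂ = |v₂ − v_p| = 2.143 km/s.
Δv = Δv₁ + Δv₂ = 1.303 + 2.143 = 3.446 km/s.

Δv = 3.45 km/s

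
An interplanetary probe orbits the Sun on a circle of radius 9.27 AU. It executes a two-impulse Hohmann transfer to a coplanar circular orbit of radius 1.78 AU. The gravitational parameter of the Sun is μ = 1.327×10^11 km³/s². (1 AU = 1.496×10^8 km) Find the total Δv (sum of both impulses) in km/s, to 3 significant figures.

In km: r₁ = 9.27 × 1.496×10^8 = 1.386792×10^9 km; r₂ = 1.78 × 1.496×10^8 = 2.66288×10^8 km.
The Hohmann ellipse has a_t = (r₁ + r₂)/2 = 8.2654×10^8 km.
At r₁ the circular-orbit speed is v₁ = √(μ/r₁) = 9.782 km/s.
Transfer-orbit speed at r₁ (vis-viva equation): v_a = √[μ(2/r₁ − 1/a_t)] = 5.552 km/s.
First burn Δv₁ = |v_a − v₁| = 4.230 km/s.
Circular speed at r₂: v₂ = √(μ/r₂) = 22.3234 km/s.
Transfer-orbit speed at r₂: v_p = √[μ(2/r₂ − 1/a_t)] = 28.9157 km/s.
Second burn Δv₂ = |v₂ − v_p| = 6.592 km/s.
Total Δv = Δv₁ + Δv₂ = 10.82 km/s.

Δv = 10.8 km/s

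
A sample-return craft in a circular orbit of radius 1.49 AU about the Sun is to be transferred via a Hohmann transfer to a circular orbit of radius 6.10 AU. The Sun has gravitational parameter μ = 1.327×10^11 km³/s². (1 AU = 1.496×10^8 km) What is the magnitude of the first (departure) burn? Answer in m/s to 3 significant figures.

Δv₁ = 6530 m/s

In km: r₁ = 1.49 × 1.496×10^8 = 2.22904×10^8 km; r₂ = 6.10 × 1.496×10^8 = 9.1256×10^8 km.
Semi-major axis of the transfer orbit: a_t = (2.22904×10^8 + 9.1256×10^8)/2 = 5.67732×10^8 km.
On the circular orbit at r = 2.22904×10^8 km, v_c = √(μ/r) = 24.399 km/s.
Transfer-orbit speed at the same r (vis-viva, a = a_t): v_t = √[μ(2/r − 1/a_t)] = 30.934 km/s.
Δv₁ = |v_t − v_c| = |30.934 − 24.399| = 6.535 km/s.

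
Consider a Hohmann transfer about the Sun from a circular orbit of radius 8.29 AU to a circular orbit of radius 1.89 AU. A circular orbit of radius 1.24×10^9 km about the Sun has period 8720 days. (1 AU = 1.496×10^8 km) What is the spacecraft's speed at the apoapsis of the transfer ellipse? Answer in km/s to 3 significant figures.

From Kepler's third law T² = 4π²r³/μ at r = 1.24×10^9 km, T = 8720 days = 8720 × 86400 s = 7.53408×10^8 s: μ = 4π²r³/T² = 1.32606×10^11 km³/s².
In km: r₁ = 8.29 × 1.496×10^8 = 1.240184×10^9 km; r₂ = 1.89 × 1.496×10^8 = 2.82744×10^8 km.
The Hohmann ellipse has a_t = (r₁ + r₂)/2 = 7.61464×10^8 km.
At apoapsis, r = 1.240184×10^9 km.
Applying v² = μ(2/r − 1/a_t): v = 6.301 km/s.

v = 6.30 km/s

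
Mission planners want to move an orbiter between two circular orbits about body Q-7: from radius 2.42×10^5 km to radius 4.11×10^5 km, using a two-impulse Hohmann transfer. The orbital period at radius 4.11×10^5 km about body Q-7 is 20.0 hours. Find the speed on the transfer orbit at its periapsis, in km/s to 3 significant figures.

v = 52.4 km/s

From Kepler's third law T² = 4π²r³/μ at r = 4.11×10^5 km, T = 20.0 hours = 20.0 × 3600 s = 72000 s: μ = 4π²r³/T² = 5.28713×10^8 km³/s².
Semi-major axis of the transfer orbit: a_t = (2.420×10^5 + 4.110×10^5)/2 = 3.265×10^5 km.
The periapsis of the transfer ellipse is at r = 2.420×10^5 km.
Applying v² = μ(2/r − 1/a_t): v = 52.44 km/s.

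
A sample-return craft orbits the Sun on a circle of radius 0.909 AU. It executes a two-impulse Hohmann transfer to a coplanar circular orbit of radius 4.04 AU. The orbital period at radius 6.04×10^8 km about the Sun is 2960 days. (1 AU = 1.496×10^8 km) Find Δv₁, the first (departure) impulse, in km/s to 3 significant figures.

From Kepler's third law T² = 4π²r³/μ at r = 6.04×10^8 km, T = 2960 days = 2960 × 86400 s = 2.55744×10^8 s: μ = 4π²r³/T² = 1.33002×10^11 km³/s².
In km: r₁ = 0.909 × 1.496×10^8 = 1.359864×10^8 km; r₂ = 4.04 × 1.496×10^8 = 6.04384×10^8 km.
The Hohmann ellipse has a_t = (r₁ + r₂)/2 = 3.701852×10^8 km.
On the circular orbit at r = 1.359864×10^8 km, v_c = √(μ/r) = 31.274 km/s.
Vis-viva on the transfer ellipse at r = 1.359864×10^8 km gives v_t = √[μ(2/r − 1/a_t)] = 39.960 km/s.
Δv₁ = |v_t − v_c| = |39.960 − 31.274| = 8.686 km/s.

Δv₁ = 8.69 km/s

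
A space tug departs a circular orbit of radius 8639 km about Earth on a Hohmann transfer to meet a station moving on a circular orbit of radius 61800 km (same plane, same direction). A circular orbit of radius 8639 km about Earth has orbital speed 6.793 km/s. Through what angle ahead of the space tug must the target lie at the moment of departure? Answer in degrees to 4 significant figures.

From the circular-orbit relation v² = μ/r at r = 8639 km: μ = v²r = (6.793)² × 8639 = 3.98645×10^5 km³/s².
Semi-major axis of the transfer orbit: a_t = (8639 + 61800)/2 = 35219.5 km.
Transfer time t = π√(a_t³/μ) = 32888 s.
The target's mean motion on its circular orbit is ω₂ = √(μ/r₂³) = 4.1097×10^-5 rad/s.
Angle swept by the target during transfer: ω₂·t = 1.3516 rad = 77.44°.
Arrival is 180° from departure on the ellipse, so φ = 180° − 77.44° = 102.6°.

φ = 102.6°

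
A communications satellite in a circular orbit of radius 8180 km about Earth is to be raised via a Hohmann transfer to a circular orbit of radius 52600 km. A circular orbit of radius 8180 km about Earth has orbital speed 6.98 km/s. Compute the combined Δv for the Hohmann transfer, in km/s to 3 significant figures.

From the circular-orbit relation v² = μ/r at r = 8180 km: μ = v²r = (6.98)² × 8180 = 3.98533×10^5 km³/s².
The Hohmann ellipse has a_t = (r₁ + r₂)/2 = 30390 km.
Circular speed at r₁: v₁ = √(μ/r₁) = √(3.98533×10^5/8180) = 6.98000 km/s.
Transfer-orbit speed at r₁ (vis-viva equation): v_p = √[μ(2/r₁ − 1/a_t)] = 9.18297 km/s.
First burn Δv₁ = |v_p − v₁| = 2.20297 km/s.
At r₂, v₂ = √(μ/r₂) = 2.7526 km/s.
Transfer-orbit speed at r₂: v_a = √[μ(2/r₂ − 1/a_t)] = 1.4281 km/s.
Second burn Δv₂ = |v₂ − v_a| = 1.32450 km/s.
Total Δv = Δv₁ + Δv₂ = 3.527 km/s.

Δv = 3.53 km/s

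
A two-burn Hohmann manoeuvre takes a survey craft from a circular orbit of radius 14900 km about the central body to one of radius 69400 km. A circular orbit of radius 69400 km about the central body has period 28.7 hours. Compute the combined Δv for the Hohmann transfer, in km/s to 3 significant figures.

From Kepler's third law T² = 4π²r³/μ at r = 69400 km, T = 28.7 hours = 28.7 × 3600 s = 1.0332×10^5 s: μ = 4π²r³/T² = 1.23614×10^6 km³/s².
Semi-major axis of the transfer orbit: a_t = (14900 + 69400)/2 = 42150 km.
At r₁ the circular-orbit speed is v₁ = √(μ/r₁) = 9.10839 km/s.
Transfer-orbit speed at r₁ (vis-viva): v_p = √[μ(2/r₁ − 1/a_t)] = 11.6875 km/s.
First burn Δv₁ = |v_p − v₁| = 2.579 km/s.
Circular speed at r₂: v₂ = √(μ/r₂) = 4.220 km/s.
Transfer-orbit speed at r₂: v_a = √[μ(2/r₂ − 1/a_t)] = 2.509 km/s.
Second burn Δv₂ = |v₂ − v_a| = 1.711 km/s.
Δv = Δv₁ + Δv₂ = 2.579 + 1.711 = 4.290 km/s.

Δv = 4.29 km/s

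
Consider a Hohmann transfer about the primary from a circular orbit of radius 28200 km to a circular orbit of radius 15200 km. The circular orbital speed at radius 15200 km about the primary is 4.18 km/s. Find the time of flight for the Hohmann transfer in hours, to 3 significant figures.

From the circular-orbit relation v² = μ/r at r = 15200 km: μ = v²r = (4.18)² × 15200 = 2.65580×10^5 km³/s².
The Hohmann ellipse has a_t = (r₁ + r₂)/2 = 21700 km.
Transfer time t = π√(a_t³/μ) = π√((21700)³ / 2.65580×10^5) = 19490 s.
Converting: 19490 s ÷ 3600 s/hour = 5.41 hours.

t = 5.41 hours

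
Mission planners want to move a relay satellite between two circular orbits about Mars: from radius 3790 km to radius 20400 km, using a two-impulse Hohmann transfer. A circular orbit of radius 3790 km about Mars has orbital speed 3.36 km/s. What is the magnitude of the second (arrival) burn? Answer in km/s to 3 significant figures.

From the circular-orbit relation v² = μ/r at r = 3790 km: μ = v²r = (3.36)² × 3790 = 42787.6 km³/s².
The Hohmann ellipse has a_t = (r₁ + r₂)/2 = 12095 km.
Circular speed at r = 20400 km: v_c = √(μ/r) = 1.4483 km/s.
Vis-viva on the transfer ellipse at r = 20400 km gives v_t = √[μ(2/r − 1/a_t)] = 0.81070 km/s.
Δv₂ = |v_t − v_c| = |0.81070 − 1.4483| = 0.6376 km/s.

Δv₂ = 0.638 km/s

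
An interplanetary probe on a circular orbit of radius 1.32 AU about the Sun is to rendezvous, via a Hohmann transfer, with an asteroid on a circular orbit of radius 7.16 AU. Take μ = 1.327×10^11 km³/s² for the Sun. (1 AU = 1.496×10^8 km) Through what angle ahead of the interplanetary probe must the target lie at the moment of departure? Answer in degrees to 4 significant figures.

φ = 97.97°

In km: r₁ = 1.32 × 1.496×10^8 = 1.97472×10^8 km; r₂ = 7.16 × 1.496×10^8 = 1.071136×10^9 km.
Transfer-ellipse semi-major axis a_t = (r₁ + r₂)/2 = (1.97472×10^8 + 1.071136×10^9)/2 = 6.34304×10^8 km.
Transfer time t = π√(a_t³/μ) = 1.3777188×10^8 s.
Target angular speed ω₂ = √(μ/r₂³) = 1.0391268×10^-8 rad/s.
Angle swept by the target during transfer: ω₂·t = 1.43162 rad = 82.03°.
The interplanetary probe traverses 180° on the transfer ellipse, so the target must lead by 180° − 82.03° = 97.97°.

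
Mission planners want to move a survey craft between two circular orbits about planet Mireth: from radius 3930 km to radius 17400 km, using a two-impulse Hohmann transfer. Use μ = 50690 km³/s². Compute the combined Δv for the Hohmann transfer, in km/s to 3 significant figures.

Semi-major axis of the transfer orbit: a_t = (3930 + 17400)/2 = 10665 km.
Circular speed at r₁: v₁ = √(μ/r₁) = √(50690/3930) = 3.5914 km/s.
Transfer-orbit speed at r₁ (vis-viva equation): v_p = √[μ(2/r₁ − 1/a_t)] = 4.5873 km/s.
First burn Δv₁ = |v_p − v₁| = 0.9959 km/s.
Circular speed at r₂: v₂ = √(μ/r₂) = 1.7068 km/s.
Transfer-orbit speed at r₂: v_a = √[μ(2/r₂ − 1/a_t)] = 1.0361 km/s.
Second burn Δv₂ = |v₂ − v_a| = 0.6707 km/s.
Total Δv = Δv₁ + Δv₂ = 1.667 km/s.

Δv = 1.67 km/s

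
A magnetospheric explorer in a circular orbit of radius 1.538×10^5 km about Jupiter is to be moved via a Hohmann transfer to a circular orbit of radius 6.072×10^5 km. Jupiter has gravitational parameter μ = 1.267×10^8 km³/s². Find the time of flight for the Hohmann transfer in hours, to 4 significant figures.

t = 18.20 hours

The Hohmann ellipse has a_t = (r₁ + r₂)/2 = 3.805×10^5 km.
By Kepler's third law the transfer-orbit period is T = 2π√(a_t³/μ), so t = T/2 = 65510 s.
Converting: 65510 s ÷ 3600 s/hour = 18.20 hours.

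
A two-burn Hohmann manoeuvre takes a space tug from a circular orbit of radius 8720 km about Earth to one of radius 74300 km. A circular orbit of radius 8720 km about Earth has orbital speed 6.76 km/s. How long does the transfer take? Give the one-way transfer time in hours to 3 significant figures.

t = 11.7 hours

From the circular-orbit relation v² = μ/r at r = 8720 km: μ = v²r = (6.76)² × 8720 = 3.98483×10^5 km³/s².
The Hohmann ellipse has a_t = (r₁ + r₂)/2 = 41510 km.
By Kepler's third law the transfer-orbit period is T = 2π√(a_t³/μ), so t = T/2 = 42090 s.
Converting: 42090 s ÷ 3600 s/hour = 11.7 hours.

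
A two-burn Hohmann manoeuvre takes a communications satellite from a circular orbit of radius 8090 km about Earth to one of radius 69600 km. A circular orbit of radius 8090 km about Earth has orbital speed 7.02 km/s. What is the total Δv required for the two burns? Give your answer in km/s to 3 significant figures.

From the circular-orbit relation v² = μ/r at r = 8090 km: μ = v²r = (7.02)² × 8090 = 3.98678×10^5 km³/s².
Transfer-ellipse semi-major axis a_t = (r₁ + r₂)/2 = (8090 + 69600)/2 = 38845 km.
Circular speed at r₁: v₁ = √(μ/r₁) = √(3.98678×10^5/8090) = 7.020 km/s.
On the transfer ellipse at r₁, v² = μ(2/r − 1/a) gives v_p = √[μ(2/r₁ − 1/a_t)] = 9.397 km/s.
First burn Δv₁ = |v_p − v₁| = 2.377 km/s.
Circular speed at r₂: v₂ = √(μ/r₂) = 2.393 km/s.
Transfer-orbit speed at r₂: v_a = √[μ(2/r₂ − 1/a_t)] = 1.092 km/s.
Second burn Δv₂ = |v₂ − v_a| = 1.301 km/s.
Δv = Δv₁ + Δv₂ = 2.377 + 1.301 = 3.678 km/s.

Δv = 3.68 km/s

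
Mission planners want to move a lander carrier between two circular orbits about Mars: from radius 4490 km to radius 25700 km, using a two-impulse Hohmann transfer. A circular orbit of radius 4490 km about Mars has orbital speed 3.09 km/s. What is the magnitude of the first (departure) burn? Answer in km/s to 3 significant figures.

From the circular-orbit relation v² = μ/r at r = 4490 km: μ = v²r = (3.09)² × 4490 = 42871.0 km³/s².
The Hohmann ellipse has a_t = (r₁ + r₂)/2 = 15095 km.
Circular speed at r = 4490 km: v_c = √(μ/r) = 3.0900 km/s.
Transfer-orbit speed at the same r (vis-viva, a = a_t): v_t = √[μ(2/r − 1/a_t)] = 4.0319 km/s.
Δv₁ = |v_t − v_c| = |4.0319 − 3.0900| = 0.9419 km/s.

Δv₁ = 0.942 km/s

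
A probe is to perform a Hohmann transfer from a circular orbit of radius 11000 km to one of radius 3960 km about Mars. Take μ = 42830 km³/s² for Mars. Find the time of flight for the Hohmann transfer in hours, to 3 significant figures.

t = 2.73 hours

Semi-major axis of the transfer orbit: a_t = (11000 + 3960)/2 = 7480 km.
By Kepler's third law the transfer-orbit period is T = 2π√(a_t³/μ), so t = T/2 = 9820 s.
Converting: 9820 s ÷ 3600 s/hour = 2.73 hours.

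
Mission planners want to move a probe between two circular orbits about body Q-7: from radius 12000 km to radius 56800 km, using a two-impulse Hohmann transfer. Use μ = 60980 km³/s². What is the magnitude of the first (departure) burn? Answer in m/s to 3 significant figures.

Semi-major axis of the transfer orbit: a_t = (12000 + 56800)/2 = 34400 km.
Circular speed at r = 12000 km: v_c = √(μ/r) = 2.2543 km/s.
Transfer-orbit speed at the same r (vis-viva, a = a_t): v_t = √[μ(2/r − 1/a_t)] = 2.8967 km/s.
Δv₁ = |v_t − v_c| = |2.8967 − 2.2543| = 0.6424 km/s.

Δv₁ = 642 m/s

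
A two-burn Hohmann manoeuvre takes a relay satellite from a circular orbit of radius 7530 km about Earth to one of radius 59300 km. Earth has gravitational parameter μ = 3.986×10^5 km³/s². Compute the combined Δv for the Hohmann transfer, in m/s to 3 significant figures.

Δv = 3780 m/s

Semi-major axis of the transfer orbit: a_t = (7530 + 59300)/2 = 33415 km.
Circular speed at r₁: v₁ = √(μ/r₁) = √(3.986×10^5/7530) = 7.2756 km/s.
On the transfer ellipse at r₁, v² = μ(2/r − 1/a) gives v_p = √[μ(2/r₁ − 1/a_t)] = 9.6923 km/s.
First burn Δv₁ = |v_p − v₁| = 2.417 km/s.
At r₂, v₂ = √(μ/r₂) = 2.593 km/s.
Transfer-orbit speed at r₂: v_a = √[μ(2/r₂ − 1/a_t)] = 1.231 km/s.
Second burn Δv₂ = |v₂ − v_a| = 1.362 km/s.
Δv = Δv₁ + Δv₂ = 2.417 + 1.362 = 3.779 km/s.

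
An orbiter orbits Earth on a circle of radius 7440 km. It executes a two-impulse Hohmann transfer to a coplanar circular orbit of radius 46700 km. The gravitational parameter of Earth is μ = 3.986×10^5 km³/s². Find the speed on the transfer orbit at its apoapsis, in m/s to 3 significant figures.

v = 1530 m/s

The Hohmann ellipse has a_t = (r₁ + r₂)/2 = 27070 km.
The apoapsis of the transfer ellipse is at r = 46700 km.
From the vis-viva equation, v = √[μ(2/r − 1/a_t)] = 1.532 km/s.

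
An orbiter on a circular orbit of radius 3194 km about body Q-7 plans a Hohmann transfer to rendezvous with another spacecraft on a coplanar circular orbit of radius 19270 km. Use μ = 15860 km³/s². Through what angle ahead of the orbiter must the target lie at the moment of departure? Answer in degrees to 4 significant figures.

The Hohmann ellipse has a_t = (r₁ + r₂)/2 = 11232 km.
The half-period of the transfer ellipse is t = π√(a_t³/μ) = 29700 s.
Target angular speed ω₂ = √(μ/r₂³) = 4.708×10^-5 rad/s.
Angle swept by the target during transfer: ω₂·t = 1.398 rad = 80.10°.
The orbiter traverses 180° on the transfer ellipse, so the target must lead by 180° − 80.10° = 99.90°.

φ = 99.90°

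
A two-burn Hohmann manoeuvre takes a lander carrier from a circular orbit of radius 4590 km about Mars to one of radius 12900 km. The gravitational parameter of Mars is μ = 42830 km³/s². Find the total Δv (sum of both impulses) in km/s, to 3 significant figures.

Δv = 1.16 km/s

Semi-major axis of the transfer orbit: a_t = (4590 + 12900)/2 = 8745 km.
Circular speed at r₁: v₁ = √(μ/r₁) = √(42830/4590) = 3.0547 km/s.
Transfer-orbit speed at r₁ (v² = μ(2/r − 1/a)): v_p = √[μ(2/r₁ − 1/a_t)] = 3.7101 km/s.
First burn Δv₁ = |v_p − v₁| = 0.6554 km/s.
At r₂, v₂ = √(μ/r₂) = 1.822 km/s.
Transfer-orbit speed at r₂: v_a = √[μ(2/r₂ − 1/a_t)] = 1.320 km/s.
Second burn Δv₂ = |v₂ − v_a| = 0.5020 km/s.
Total Δv = Δv₁ + Δv₂ = 1.157 km/s.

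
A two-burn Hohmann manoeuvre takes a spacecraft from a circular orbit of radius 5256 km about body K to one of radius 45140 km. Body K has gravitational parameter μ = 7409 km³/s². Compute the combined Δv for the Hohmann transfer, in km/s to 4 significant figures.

Transfer-ellipse semi-major axis a_t = (r₁ + r₂)/2 = (5256 + 45140)/2 = 25198 km.
Circular speed at r₁: v₁ = √(μ/r₁) = √(7409/5256) = 1.1873 km/s.
Transfer-orbit speed at r₁ (vis-viva): v_p = √[μ(2/r₁ − 1/a_t)] = 1.5891 km/s.
First burn Δv₁ = |v_p − v₁| = 0.4018 km/s.
Circular speed at r₂: v₂ = √(μ/r₂) = 0.4051 km/s.
Transfer-orbit speed at r₂: v_a = √[μ(2/r₂ − 1/a_t)] = 0.1850 km/s.
Second burn Δv₂ = |v₂ − v_a| = 0.2201 km/s.
Total Δv = Δv₁ + Δv₂ = 0.6219 km/s.

Δv = 0.6219 km/s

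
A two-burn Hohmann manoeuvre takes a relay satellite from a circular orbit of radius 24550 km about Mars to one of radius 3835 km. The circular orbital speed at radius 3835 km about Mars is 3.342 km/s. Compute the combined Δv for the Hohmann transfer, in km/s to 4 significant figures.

Δv = 1.688 km/s

From the circular-orbit relation v² = μ/r at r = 3835 km: μ = v²r = (3.342)² × 3835 = 42833.0 km³/s².
Transfer-ellipse semi-major axis a_t = (r₁ + r₂)/2 = (24550 + 3835)/2 = 14192.5 km.
At r₁ the circular-orbit speed is v₁ = √(μ/r₁) = 1.32088 km/s.
Transfer-orbit speed at r₁ (v² = μ(2/r − 1/a)): v_a = √[μ(2/r₁ − 1/a_t)] = 0.686620 km/s.
First burn Δv₁ = |v_a − v₁| = 0.63426 km/s.
Circular speed at r₂: v₂ = √(μ/r₂) = 3.3420 km/s.
Transfer-orbit speed at r₂: v_p = √[μ(2/r₂ − 1/a_t)] = 4.3954 km/s.
Second burn Δv₂ = |v₂ − v_p| = 1.0534 km/s.
Δv = Δv₁ + Δv₂ = 0.63426 + 1.0534 = 1.688 km/s.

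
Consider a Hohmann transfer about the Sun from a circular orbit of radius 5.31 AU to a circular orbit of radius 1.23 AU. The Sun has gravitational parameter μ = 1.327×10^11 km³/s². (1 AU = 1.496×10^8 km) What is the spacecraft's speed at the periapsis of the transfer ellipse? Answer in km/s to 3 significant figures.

v = 34.2 km/s

In km: r₁ = 5.31 × 1.496×10^8 = 7.94376×10^8 km; r₂ = 1.23 × 1.496×10^8 = 1.84008×10^8 km.
Transfer-ellipse semi-major axis a_t = (r₁ + r₂)/2 = (7.94376×10^8 + 1.84008×10^8)/2 = 4.89192×10^8 km.
At periapsis, r = 1.84008×10^8 km.
From the vis-viva equation, v = √[μ(2/r − 1/a_t)] = 34.22 km/s.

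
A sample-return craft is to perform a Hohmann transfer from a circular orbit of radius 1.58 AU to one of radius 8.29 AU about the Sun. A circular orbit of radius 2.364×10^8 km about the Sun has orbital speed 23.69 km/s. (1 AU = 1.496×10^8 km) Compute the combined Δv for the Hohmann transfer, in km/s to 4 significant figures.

Δv = 11.51 km/s

From the circular-orbit relation v² = μ/r at r = 2.364×10^8 km: μ = v²r = (23.69)² × 2.364×10^8 = 1.32671×10^11 km³/s².
In km: r₁ = 1.58 × 1.496×10^8 = 2.36368×10^8 km; r₂ = 8.29 × 1.496×10^8 = 1.240184×10^9 km.
Semi-major axis of the transfer orbit: a_t = (2.36368×10^8 + 1.240184×10^9)/2 = 7.38276×10^8 km.
Circular speed at r₁: v₁ = √(μ/r₁) = √(1.32671×10^11/2.36368×10^8) = 23.6916 km/s.
On the transfer ellipse at r₁, vis-viva equation gives v_p = √[μ(2/r₁ − 1/a_t)] = 30.7063 km/s.
First burn Δv₁ = |v_p − v₁| = 7.015 km/s.
At r₂, v₂ = √(μ/r₂) = 10.343 km/s.
Transfer-orbit speed at r₂: v_a = √[μ(2/r₂ − 1/a_t)] = 5.8524 km/s.
Second burn Δv₂ = |v₂ − v_a| = 4.491 km/s.
Total Δv = Δv₁ + Δv₂ = 11.51 km/s.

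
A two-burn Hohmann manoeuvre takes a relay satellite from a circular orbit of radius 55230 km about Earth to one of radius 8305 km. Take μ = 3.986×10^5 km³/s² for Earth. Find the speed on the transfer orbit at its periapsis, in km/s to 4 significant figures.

v = 9.135 km/s

Transfer-ellipse semi-major axis a_t = (r₁ + r₂)/2 = (55230 + 8305)/2 = 31767.5 km.
At periapsis, r = 8305 km.
Applying v² = μ(2/r − 1/a_t): v = 9.135 km/s.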